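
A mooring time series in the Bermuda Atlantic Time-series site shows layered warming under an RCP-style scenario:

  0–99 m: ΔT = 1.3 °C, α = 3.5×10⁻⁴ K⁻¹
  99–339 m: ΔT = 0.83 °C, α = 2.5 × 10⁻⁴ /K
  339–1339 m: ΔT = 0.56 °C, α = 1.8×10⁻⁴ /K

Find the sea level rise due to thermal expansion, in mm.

Layer 1: 1.3 × 99 × 3.5×10⁻⁴ = 0.045045 m
99–339 m: 240 × 2.5×10⁻⁴ × 0.83 = 0.04980 m
1.8×10⁻⁴ × 0.56 × 1000 = 0.10080 m
Δh = 0.045045 + 0.04980 + 0.10080 = 0.195645 m ≈ 200 mm

about 200 mm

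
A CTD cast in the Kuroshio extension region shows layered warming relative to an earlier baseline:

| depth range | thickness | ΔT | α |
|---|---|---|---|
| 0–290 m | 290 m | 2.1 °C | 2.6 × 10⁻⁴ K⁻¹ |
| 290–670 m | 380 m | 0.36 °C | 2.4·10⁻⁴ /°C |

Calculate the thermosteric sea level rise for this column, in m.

0–290 m: 2.1 × 290 × 2.6×10⁻⁴ = 0.15834 m
Layer 2: 380 × 2.4×10⁻⁴ × 0.36 = 0.032832 m
Δh = 0.15834 + 0.032832 = 0.191172 m

0.191 m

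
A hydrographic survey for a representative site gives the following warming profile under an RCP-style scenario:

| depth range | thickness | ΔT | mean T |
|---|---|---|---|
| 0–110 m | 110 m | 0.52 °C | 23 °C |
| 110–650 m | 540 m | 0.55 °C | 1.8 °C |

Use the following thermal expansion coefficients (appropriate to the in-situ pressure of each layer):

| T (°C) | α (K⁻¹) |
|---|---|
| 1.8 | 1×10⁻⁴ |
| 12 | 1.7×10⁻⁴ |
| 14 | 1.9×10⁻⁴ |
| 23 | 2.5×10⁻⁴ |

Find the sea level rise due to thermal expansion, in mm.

Layer 1 at 23 °C → α = 2.5×10⁻⁴ K⁻¹
Layer 2 at 1.8 °C → α = 1×10⁻⁴ K⁻¹
2.5×10⁻⁴ × 110 × 0.52 = 0.01430 m
110–650 m: 1×10⁻⁴ × 0.55 × 540 = 0.02970 m
Δh = 0.01430 + 0.02970 = 0.04400 m

44.0 mm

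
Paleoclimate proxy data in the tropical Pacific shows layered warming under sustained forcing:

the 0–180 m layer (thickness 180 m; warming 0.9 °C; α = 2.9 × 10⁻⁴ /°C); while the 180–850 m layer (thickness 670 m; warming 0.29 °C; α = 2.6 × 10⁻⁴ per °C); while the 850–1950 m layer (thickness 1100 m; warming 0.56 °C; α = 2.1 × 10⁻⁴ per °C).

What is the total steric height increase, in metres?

2.9×10⁻⁴ × 0.9 × 180 = 0.04698 m
Layer 2: 0.29 × 670 × 2.6×10⁻⁴ = 0.050518 m
Layer 3: 2.1×10⁻⁴ × 1100 × 0.56 = 0.12936 m
Δh = 0.04698 + 0.050518 + 0.12936 = 0.226858 m

Δh = 0.23 m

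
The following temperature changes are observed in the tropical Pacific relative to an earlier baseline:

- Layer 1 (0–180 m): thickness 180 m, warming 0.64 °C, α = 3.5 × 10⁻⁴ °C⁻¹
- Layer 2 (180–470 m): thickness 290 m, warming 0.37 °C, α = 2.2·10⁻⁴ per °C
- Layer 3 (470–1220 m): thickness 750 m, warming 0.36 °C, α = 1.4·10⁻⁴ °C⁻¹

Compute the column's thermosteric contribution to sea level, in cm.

Δh = 10 cm

3.5×10⁻⁴ × 0.64 × 180 = 0.04032 m
180–470 m: 290 × 0.37 × 2.2×10⁻⁴ = 0.023606 m
750 × 1.4×10⁻⁴ × 0.36 = 0.03780 m
Δh = 0.04032 + 0.023606 + 0.03780 = 0.101726 m ≈ 10 cm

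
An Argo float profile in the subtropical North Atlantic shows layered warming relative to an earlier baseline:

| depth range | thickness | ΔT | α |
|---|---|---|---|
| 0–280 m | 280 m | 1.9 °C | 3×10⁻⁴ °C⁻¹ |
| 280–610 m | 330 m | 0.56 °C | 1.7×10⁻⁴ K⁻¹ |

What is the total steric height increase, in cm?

Layer 1: 280 × 1.9 × 3×10⁻⁴ = 0.15960 m
Layer 2: 1.7×10⁻⁴ × 330 × 0.56 = 0.031416 m
Δh = 0.15960 + 0.031416 = 0.191016 m ≈ 19.1 cm

Δh ≈ 19.1 cm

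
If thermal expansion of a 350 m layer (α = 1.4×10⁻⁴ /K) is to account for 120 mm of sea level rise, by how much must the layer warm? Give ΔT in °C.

ΔT = Δh/(αH) = 0.12 / (1.4×10⁻⁴ × 350) ≈ 2.449 °C

ΔT ≈ 2.4 °C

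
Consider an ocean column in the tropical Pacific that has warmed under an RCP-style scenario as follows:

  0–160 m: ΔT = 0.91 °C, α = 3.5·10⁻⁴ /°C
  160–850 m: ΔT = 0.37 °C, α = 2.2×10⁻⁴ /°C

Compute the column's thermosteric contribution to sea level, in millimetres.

3.5×10⁻⁴ × 160 × 0.91 = 0.05096 m
Layer 2: 690 × 2.2×10⁻⁴ × 0.37 = 0.056166 m
Δh = 0.05096 + 0.056166 = 0.107126 m ≈ 110 mm

Δh = 110 mm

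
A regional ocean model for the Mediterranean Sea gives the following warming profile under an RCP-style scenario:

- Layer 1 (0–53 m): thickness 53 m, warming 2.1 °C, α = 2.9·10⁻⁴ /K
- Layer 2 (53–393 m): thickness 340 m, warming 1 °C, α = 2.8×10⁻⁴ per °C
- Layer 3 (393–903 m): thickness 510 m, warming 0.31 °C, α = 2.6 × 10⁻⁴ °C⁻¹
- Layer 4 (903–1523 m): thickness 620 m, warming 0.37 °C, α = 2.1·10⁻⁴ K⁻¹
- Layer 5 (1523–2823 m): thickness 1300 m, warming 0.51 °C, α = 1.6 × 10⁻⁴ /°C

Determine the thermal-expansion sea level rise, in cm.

32.3 cm

Layer 1: 2.1 × 2.9×10⁻⁴ × 53 = 0.032277 m
Layer 2: 340 × 1 × 2.8×10⁻⁴ = 0.09520 m
0.31 × 2.6×10⁻⁴ × 510 = 0.041106 m
Layer 4: 620 × 2.1×10⁻⁴ × 0.37 = 0.048174 m
1300 × 0.51 × 1.6×10⁻⁴ = 0.10608 m
Δh = 0.032277 + 0.09520 + 0.041106 + 0.048174 + 0.10608 = 0.322837 m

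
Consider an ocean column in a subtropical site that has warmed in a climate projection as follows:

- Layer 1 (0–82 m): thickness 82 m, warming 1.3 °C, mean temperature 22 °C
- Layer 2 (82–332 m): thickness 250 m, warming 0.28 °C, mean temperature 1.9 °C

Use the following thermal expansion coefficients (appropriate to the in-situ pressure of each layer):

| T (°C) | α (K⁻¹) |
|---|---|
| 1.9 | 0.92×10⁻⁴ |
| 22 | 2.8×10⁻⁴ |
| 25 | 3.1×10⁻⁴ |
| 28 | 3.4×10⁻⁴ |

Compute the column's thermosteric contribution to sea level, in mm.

36.3 mm of thermosteric rise

Layer 1 at 22 °C → α = 2.8×10⁻⁴ K⁻¹
Layer 2 at 1.9 °C → α = 0.92×10⁻⁴ K⁻¹
0–82 m: 2.8×10⁻⁴ × 82 × 1.3 = 0.029848 m
82–332 m: 0.28 × 0.92×10⁻⁴ × 250 = 0.00644 m
Δh = 0.029848 + 0.00644 = 0.036288 m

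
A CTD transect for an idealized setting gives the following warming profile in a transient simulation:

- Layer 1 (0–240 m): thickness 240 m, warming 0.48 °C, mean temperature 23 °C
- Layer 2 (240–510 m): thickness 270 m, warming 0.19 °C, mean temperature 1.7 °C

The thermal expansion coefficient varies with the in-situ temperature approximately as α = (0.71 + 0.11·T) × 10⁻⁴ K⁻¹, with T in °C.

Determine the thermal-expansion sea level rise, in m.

Layer 1: α = (0.71 + 0.11×23)×10⁻⁴ = 3.24×10⁻⁴ K⁻¹
Layer 2: α = (0.71 + 0.11×1.7)×10⁻⁴ = 0.897×10⁻⁴ K⁻¹
3.24×10⁻⁴ × 240 × 0.48 = 0.0373248 m
Layer 2: 0.897×10⁻⁴ × 0.19 × 270 = 0.00460161 m
Δh = 0.0373248 + 0.00460161 = 0.04192641 m

about 0.0419 m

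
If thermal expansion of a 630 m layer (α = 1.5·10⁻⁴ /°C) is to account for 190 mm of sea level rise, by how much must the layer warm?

2.0 °C

ΔT = Δh/(αH) = 0.19 / (1.5×10⁻⁴ × 630) ≈ 2.011 °C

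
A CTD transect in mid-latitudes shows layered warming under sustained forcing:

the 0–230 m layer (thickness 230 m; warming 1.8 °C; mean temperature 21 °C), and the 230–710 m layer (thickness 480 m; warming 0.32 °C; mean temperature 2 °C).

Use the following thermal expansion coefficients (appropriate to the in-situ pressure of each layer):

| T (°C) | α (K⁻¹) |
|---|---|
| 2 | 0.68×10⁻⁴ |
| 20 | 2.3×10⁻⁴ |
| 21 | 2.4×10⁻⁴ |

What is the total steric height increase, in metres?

about 0.110 m

Layer 1 at 21 °C → α = 2.4×10⁻⁴ K⁻¹
Layer 2 at 2 °C → α = 0.68×10⁻⁴ K⁻¹
1.8 × 2.4×10⁻⁴ × 230 = 0.09936 m
230–710 m: 480 × 0.32 × 0.68×10⁻⁴ = 0.0104448 m
Δh = 0.09936 + 0.0104448 = 0.1098048 m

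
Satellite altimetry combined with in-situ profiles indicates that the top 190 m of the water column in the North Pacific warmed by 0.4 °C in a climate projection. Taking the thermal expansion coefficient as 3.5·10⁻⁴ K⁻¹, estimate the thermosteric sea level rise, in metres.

about 0.0266 m

Δh = αΔT·H = 3.5×10⁻⁴ × 0.4 × 190 = 0.02660 m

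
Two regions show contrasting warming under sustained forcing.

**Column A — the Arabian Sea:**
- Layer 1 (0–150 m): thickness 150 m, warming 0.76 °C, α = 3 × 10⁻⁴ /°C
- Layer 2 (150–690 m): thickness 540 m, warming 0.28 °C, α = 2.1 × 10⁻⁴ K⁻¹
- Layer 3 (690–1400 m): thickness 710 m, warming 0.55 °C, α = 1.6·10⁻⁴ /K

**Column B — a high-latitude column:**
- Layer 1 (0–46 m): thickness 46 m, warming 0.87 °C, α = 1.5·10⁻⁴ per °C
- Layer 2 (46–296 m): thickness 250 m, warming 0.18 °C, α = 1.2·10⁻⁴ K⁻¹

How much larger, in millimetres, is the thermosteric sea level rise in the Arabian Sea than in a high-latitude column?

A 0–150 m: 0.76 × 3×10⁻⁴ × 150 = 0.03420 m
A Layer 2: 2.1×10⁻⁴ × 540 × 0.28 = 0.031752 m
A 1.6×10⁻⁴ × 0.55 × 710 = 0.06248 m
A total: 0.128432 m
B 0–46 m: 1.5×10⁻⁴ × 0.87 × 46 = 0.006003 m
B Layer 2: 0.18 × 1.2×10⁻⁴ × 250 = 0.00540 m
B total: 0.011403 m
Difference: 0.128432 − 0.011403 = 0.117029 m

117 mm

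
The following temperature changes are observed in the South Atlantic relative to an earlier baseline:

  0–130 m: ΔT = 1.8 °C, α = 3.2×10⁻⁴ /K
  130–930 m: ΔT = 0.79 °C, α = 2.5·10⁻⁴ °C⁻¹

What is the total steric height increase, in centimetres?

3.2×10⁻⁴ × 1.8 × 130 = 0.07488 m
130–930 m: 2.5×10⁻⁴ × 800 × 0.79 = 0.15800 m
Δh = 0.07488 + 0.15800 = 0.23288 m ≈ 23.3 cm

23.3 cm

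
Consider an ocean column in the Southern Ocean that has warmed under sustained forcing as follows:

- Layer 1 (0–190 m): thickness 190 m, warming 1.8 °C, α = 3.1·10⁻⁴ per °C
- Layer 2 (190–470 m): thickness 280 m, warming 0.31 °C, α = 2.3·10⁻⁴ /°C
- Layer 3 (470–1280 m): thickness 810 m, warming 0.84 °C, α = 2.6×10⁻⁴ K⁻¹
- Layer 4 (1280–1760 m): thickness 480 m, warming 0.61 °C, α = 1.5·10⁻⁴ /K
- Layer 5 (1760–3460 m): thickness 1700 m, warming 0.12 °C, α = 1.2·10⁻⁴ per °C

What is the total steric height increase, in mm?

190 × 1.8 × 3.1×10⁻⁴ = 0.10602 m
190–470 m: 0.31 × 280 × 2.3×10⁻⁴ = 0.019964 m
470–1280 m: 810 × 2.6×10⁻⁴ × 0.84 = 0.176904 m
1280–1760 m: 1.5×10⁻⁴ × 0.61 × 480 = 0.04392 m
Layer 5: 1700 × 0.12 × 1.2×10⁻⁴ = 0.02448 m
Δh = 0.10602 + 0.019964 + 0.176904 + 0.04392 + 0.02448 = 0.371288 m

371 mm of thermosteric rise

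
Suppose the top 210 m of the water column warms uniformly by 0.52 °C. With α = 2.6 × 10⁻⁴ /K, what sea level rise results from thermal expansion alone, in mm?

28.4 mm

Δh = αΔT·H = 2.6×10⁻⁴ × 0.52 × 210 = 0.028392 m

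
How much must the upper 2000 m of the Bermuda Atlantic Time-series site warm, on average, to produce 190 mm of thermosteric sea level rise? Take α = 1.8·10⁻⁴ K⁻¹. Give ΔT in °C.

ΔT = Δh/(αH) = 0.19 / (1.8×10⁻⁴ × 2000) ≈ 0.5278 °C

about 0.528 °C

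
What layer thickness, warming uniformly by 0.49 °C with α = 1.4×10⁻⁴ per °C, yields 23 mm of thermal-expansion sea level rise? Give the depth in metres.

about 335 m

H = Δh/(αΔT) = 0.023 / (1.4×10⁻⁴ × 0.49) ≈ 335.3 m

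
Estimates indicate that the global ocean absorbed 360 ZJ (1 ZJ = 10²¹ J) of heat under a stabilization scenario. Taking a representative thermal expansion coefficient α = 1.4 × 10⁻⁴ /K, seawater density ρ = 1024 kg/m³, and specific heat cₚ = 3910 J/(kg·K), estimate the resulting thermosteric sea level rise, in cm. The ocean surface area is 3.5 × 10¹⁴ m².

Δh ≈ 3.60 cm

Per unit area: Q = 360×10²¹ / (3.5×10¹⁴) ≈ 1.029×10⁹ J/m²
Δh = αQ/(ρcₚ) = 1.4×10⁻⁴ × 1.029×10⁹ / (1024 × 3910) ≈ 0.03598 m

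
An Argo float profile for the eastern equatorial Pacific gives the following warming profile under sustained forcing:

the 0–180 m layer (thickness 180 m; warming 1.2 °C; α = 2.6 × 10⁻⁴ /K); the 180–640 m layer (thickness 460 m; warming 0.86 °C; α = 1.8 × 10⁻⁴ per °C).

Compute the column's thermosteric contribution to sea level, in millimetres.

about 130 mm

Layer 1: 180 × 1.2 × 2.6×10⁻⁴ = 0.05616 m
1.8×10⁻⁴ × 460 × 0.86 = 0.071208 m
Δh = 0.05616 + 0.071208 = 0.127368 m ≈ 130 mm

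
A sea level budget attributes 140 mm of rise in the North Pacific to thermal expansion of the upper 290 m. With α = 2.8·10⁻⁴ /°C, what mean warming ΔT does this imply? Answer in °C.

ΔT = Δh/(αH) = 0.14 / (2.8×10⁻⁴ × 290) ≈ 1.724 °C

ΔT ≈ 1.7 °C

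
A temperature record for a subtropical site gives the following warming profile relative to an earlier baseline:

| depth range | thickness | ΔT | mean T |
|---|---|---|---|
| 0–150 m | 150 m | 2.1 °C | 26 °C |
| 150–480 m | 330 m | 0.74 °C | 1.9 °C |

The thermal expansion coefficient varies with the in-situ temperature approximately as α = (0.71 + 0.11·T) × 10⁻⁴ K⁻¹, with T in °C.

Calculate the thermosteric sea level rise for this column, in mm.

Layer 1: α = (0.71 + 0.11×26)×10⁻⁴ = 3.57×10⁻⁴ K⁻¹
Layer 2: α = (0.71 + 0.11×1.9)×10⁻⁴ = 0.919×10⁻⁴ K⁻¹
3.57×10⁻⁴ × 2.1 × 150 = 0.112455 m
Layer 2: 0.74 × 0.919×10⁻⁴ × 330 = 0.02244198 m
Δh = 0.112455 + 0.02244198 = 0.13489698 m

135 mm of thermosteric rise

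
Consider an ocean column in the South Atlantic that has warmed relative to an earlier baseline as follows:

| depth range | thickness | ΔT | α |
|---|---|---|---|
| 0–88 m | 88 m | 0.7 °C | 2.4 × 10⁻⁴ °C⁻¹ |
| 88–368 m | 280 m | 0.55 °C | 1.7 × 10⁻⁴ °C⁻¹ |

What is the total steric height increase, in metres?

Δh = 0.0410 m

Layer 1: 2.4×10⁻⁴ × 0.7 × 88 = 0.014784 m
1.7×10⁻⁴ × 280 × 0.55 = 0.02618 m
Δh = 0.014784 + 0.02618 = 0.040964 m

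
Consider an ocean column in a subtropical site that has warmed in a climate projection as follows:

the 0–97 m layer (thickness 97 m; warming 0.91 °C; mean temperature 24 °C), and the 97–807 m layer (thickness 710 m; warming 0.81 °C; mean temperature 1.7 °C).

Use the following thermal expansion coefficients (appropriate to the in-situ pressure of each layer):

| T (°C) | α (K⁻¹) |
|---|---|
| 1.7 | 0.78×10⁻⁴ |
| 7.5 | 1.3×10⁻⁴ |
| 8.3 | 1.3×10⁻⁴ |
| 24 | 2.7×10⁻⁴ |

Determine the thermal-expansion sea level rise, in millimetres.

Layer 1 at 24 °C → α = 2.7×10⁻⁴ K⁻¹
Layer 2 at 1.7 °C → α = 0.78×10⁻⁴ K⁻¹
0.91 × 2.7×10⁻⁴ × 97 = 0.0238329 m
0.78×10⁻⁴ × 0.81 × 710 = 0.0448578 m
Δh = 0.0238329 + 0.0448578 = 0.0686907 m

Δh ≈ 68.7 mm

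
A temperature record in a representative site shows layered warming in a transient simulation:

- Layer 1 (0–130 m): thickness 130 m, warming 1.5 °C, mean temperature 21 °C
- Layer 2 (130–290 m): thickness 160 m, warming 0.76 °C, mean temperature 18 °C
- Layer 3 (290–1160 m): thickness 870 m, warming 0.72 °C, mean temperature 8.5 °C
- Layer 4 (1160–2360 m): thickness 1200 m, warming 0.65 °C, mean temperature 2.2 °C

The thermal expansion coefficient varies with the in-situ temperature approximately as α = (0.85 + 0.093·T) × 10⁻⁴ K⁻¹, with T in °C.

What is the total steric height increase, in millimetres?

Layer 1: α = (0.85 + 0.093×21)×10⁻⁴ = 2.803×10⁻⁴ K⁻¹
Layer 2: α = (0.85 + 0.093×18)×10⁻⁴ = 2.524×10⁻⁴ K⁻¹
Layer 3: α = (0.85 + 0.093×8.5)×10⁻⁴ = 1.6405×10⁻⁴ K⁻¹
Layer 4: α = (0.85 + 0.093×2.2)×10⁻⁴ = 1.0546×10⁻⁴ K⁻¹
0–130 m: 130 × 1.5 × 2.803×10⁻⁴ = 0.0546585 m
Layer 2: 2.524×10⁻⁴ × 0.76 × 160 = 0.03069184 m
290–1160 m: 0.72 × 870 × 1.6405×10⁻⁴ = 0.10276092 m
Layer 4: 0.65 × 1200 × 1.0546×10⁻⁴ = 0.0822588 m
Δh = 0.0546585 + 0.03069184 + 0.10276092 + 0.0822588 = 0.27037006 m

270 mm of thermosteric rise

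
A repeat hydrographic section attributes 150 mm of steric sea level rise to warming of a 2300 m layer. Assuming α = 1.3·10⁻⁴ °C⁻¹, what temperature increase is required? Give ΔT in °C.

ΔT = Δh/(αH) = 0.15 / (1.3×10⁻⁴ × 2300) ≈ 0.5017 °C

0.502 °C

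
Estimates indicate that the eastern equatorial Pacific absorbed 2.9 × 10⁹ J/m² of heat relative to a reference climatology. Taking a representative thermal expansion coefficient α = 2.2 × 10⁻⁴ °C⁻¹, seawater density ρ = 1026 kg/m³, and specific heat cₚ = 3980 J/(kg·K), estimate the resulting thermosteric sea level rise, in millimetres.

156 mm

Δh = αQ/(ρcₚ) = 2.2×10⁻⁴ × 2.9×10⁹ / (1026 × 3980) ≈ 0.15624 m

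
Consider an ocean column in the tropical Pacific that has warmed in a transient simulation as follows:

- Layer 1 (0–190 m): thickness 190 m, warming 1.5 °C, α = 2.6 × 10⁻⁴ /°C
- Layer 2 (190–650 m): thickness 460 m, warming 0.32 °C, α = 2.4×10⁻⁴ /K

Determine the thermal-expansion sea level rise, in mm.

Δh ≈ 109 mm

Layer 1: 1.5 × 2.6×10⁻⁴ × 190 = 0.07410 m
190–650 m: 460 × 2.4×10⁻⁴ × 0.32 = 0.035328 m
Δh = 0.07410 + 0.035328 = 0.109428 m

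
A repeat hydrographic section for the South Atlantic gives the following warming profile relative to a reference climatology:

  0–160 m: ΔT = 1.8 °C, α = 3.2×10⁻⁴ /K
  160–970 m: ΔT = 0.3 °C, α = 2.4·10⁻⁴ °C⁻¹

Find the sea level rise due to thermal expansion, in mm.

1.8 × 3.2×10⁻⁴ × 160 = 0.09216 m
2.4×10⁻⁴ × 0.3 × 810 = 0.05832 m
Δh = 0.09216 + 0.05832 = 0.15048 m

150 mm of thermosteric rise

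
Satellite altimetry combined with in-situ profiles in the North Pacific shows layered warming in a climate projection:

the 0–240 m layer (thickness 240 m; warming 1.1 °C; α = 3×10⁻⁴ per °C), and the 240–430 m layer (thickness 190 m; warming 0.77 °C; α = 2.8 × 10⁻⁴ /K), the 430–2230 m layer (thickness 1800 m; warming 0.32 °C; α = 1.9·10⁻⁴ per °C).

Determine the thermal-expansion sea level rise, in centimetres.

about 23 cm

Layer 1: 240 × 1.1 × 3×10⁻⁴ = 0.07920 m
240–430 m: 190 × 0.77 × 2.8×10⁻⁴ = 0.040964 m
430–2230 m: 1800 × 0.32 × 1.9×10⁻⁴ = 0.10944 m
Δh = 0.07920 + 0.040964 + 0.10944 = 0.229604 m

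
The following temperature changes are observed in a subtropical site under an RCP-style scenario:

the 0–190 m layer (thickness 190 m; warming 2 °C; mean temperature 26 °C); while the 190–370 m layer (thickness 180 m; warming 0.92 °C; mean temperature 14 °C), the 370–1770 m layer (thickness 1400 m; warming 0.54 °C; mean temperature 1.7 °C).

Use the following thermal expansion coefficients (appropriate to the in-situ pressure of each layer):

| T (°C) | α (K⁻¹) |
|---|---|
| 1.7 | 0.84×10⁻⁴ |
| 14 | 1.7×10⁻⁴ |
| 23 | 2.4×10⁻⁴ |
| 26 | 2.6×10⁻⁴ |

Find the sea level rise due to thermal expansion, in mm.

about 190 mm

Layer 1 at 26 °C → α = 2.6×10⁻⁴ K⁻¹
Layer 2 at 14 °C → α = 1.7×10⁻⁴ K⁻¹
Layer 3 at 1.7 °C → α = 0.84×10⁻⁴ K⁻¹
Layer 1: 2 × 190 × 2.6×10⁻⁴ = 0.09880 m
190–370 m: 1.7×10⁻⁴ × 180 × 0.92 = 0.028152 m
Layer 3: 0.84×10⁻⁴ × 1400 × 0.54 = 0.063504 m
Δh = 0.09880 + 0.028152 + 0.063504 = 0.190456 m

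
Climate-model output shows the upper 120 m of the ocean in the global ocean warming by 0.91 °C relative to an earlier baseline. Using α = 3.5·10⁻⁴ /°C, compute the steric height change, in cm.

Δh = αΔT·H = 3.5×10⁻⁴ × 0.91 × 120 = 0.03822 m

3.82 cm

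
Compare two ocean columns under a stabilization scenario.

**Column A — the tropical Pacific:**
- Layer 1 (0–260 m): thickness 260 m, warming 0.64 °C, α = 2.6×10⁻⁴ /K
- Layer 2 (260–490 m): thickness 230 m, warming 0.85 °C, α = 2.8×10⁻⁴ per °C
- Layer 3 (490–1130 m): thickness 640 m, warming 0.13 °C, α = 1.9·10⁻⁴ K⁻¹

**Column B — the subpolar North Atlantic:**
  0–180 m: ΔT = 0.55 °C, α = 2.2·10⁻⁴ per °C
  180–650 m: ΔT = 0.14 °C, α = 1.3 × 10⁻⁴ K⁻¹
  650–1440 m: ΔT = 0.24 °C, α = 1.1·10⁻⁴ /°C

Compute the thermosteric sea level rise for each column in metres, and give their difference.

A 0.64 × 2.6×10⁻⁴ × 260 = 0.043264 m
A 2.8×10⁻⁴ × 0.85 × 230 = 0.05474 m
A Layer 3: 0.13 × 1.9×10⁻⁴ × 640 = 0.015808 m
A total: 0.113812 m
B Layer 1: 2.2×10⁻⁴ × 180 × 0.55 = 0.02178 m
B Layer 2: 470 × 1.3×10⁻⁴ × 0.14 = 0.008554 m
B 650–1440 m: 0.24 × 1.1×10⁻⁴ × 790 = 0.020856 m
B total: 0.05119 m
Difference: 0.113812 − 0.05119 = 0.062622 m

A: 0.11 m; B: 0.051 m; difference 0.063 m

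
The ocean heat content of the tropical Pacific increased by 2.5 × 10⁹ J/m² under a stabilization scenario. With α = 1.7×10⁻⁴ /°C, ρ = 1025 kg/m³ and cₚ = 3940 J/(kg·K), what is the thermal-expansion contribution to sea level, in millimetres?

Δh = αQ/(ρcₚ) = 1.7×10⁻⁴ × 2.5×10⁹ / (1025 × 3940) ≈ 0.10524 m

Δh ≈ 105 mm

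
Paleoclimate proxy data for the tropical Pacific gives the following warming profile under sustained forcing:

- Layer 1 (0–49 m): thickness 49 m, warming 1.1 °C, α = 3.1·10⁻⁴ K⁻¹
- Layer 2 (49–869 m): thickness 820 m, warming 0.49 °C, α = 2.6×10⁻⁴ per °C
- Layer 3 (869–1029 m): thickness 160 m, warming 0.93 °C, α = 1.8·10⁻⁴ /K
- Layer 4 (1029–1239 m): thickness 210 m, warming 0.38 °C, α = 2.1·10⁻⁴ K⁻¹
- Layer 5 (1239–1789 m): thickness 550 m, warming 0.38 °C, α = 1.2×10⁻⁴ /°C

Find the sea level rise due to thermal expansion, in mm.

Δh = 190 mm

0–49 m: 49 × 3.1×10⁻⁴ × 1.1 = 0.016709 m
2.6×10⁻⁴ × 0.49 × 820 = 0.104468 m
869–1029 m: 1.8×10⁻⁴ × 160 × 0.93 = 0.026784 m
1029–1239 m: 2.1×10⁻⁴ × 0.38 × 210 = 0.016758 m
Layer 5: 1.2×10⁻⁴ × 550 × 0.38 = 0.02508 m
Δh = 0.016709 + 0.104468 + 0.026784 + 0.016758 + 0.02508 = 0.189799 m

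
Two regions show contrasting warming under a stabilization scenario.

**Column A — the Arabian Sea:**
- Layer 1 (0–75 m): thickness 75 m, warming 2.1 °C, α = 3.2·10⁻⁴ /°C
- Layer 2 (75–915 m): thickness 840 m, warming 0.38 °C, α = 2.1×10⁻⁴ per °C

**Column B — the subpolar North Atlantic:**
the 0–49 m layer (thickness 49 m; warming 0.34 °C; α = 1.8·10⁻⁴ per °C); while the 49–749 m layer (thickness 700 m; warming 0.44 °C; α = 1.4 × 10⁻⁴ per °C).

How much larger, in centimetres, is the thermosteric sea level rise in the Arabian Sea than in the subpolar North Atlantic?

A 0–75 m: 3.2×10⁻⁴ × 75 × 2.1 = 0.05040 m
A 75–915 m: 840 × 2.1×10⁻⁴ × 0.38 = 0.067032 m
A total: 0.117432 m
B Layer 1: 0.34 × 49 × 1.8×10⁻⁴ = 0.0029988 m
B Layer 2: 1.4×10⁻⁴ × 0.44 × 700 = 0.04312 m
B total: 0.0461188 m
Difference: 0.117432 − 0.0461188 = 0.0713132 m

7.13 cm larger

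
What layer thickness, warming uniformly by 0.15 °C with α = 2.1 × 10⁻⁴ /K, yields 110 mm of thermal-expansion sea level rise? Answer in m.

H ≈ 3490 m

H = Δh/(αΔT) = 0.11 / (2.1×10⁻⁴ × 0.15) ≈ 3492 m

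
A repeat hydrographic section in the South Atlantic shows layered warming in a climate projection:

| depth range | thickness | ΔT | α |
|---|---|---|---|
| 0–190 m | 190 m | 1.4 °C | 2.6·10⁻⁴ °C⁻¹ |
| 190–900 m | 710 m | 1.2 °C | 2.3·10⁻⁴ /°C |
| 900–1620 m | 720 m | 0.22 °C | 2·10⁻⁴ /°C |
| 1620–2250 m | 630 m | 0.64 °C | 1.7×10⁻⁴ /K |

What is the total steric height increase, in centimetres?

about 36.5 cm

0–190 m: 1.4 × 190 × 2.6×10⁻⁴ = 0.06916 m
190–900 m: 1.2 × 2.3×10⁻⁴ × 710 = 0.19596 m
Layer 3: 0.22 × 720 × 2×10⁻⁴ = 0.03168 m
Layer 4: 1.7×10⁻⁴ × 0.64 × 630 = 0.068544 m
Δh = 0.06916 + 0.19596 + 0.03168 + 0.068544 = 0.365344 m ≈ 36.5 cm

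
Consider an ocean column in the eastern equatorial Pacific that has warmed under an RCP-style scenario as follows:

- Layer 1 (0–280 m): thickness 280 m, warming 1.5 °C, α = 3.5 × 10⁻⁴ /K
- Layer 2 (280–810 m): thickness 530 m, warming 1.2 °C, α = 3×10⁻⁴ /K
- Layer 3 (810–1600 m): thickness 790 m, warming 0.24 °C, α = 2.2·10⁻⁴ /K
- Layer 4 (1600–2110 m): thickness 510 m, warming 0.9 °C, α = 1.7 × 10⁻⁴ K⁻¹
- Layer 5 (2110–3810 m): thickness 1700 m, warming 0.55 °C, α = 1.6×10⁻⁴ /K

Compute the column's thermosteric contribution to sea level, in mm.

Layer 1: 280 × 1.5 × 3.5×10⁻⁴ = 0.14700 m
280–810 m: 3×10⁻⁴ × 530 × 1.2 = 0.19080 m
0.24 × 2.2×10⁻⁴ × 790 = 0.041712 m
Layer 4: 0.9 × 1.7×10⁻⁴ × 510 = 0.07803 m
Layer 5: 1700 × 0.55 × 1.6×10⁻⁴ = 0.14960 m
Δh = 0.14700 + 0.19080 + 0.041712 + 0.07803 + 0.14960 = 0.607142 m

607 mm of thermosteric rise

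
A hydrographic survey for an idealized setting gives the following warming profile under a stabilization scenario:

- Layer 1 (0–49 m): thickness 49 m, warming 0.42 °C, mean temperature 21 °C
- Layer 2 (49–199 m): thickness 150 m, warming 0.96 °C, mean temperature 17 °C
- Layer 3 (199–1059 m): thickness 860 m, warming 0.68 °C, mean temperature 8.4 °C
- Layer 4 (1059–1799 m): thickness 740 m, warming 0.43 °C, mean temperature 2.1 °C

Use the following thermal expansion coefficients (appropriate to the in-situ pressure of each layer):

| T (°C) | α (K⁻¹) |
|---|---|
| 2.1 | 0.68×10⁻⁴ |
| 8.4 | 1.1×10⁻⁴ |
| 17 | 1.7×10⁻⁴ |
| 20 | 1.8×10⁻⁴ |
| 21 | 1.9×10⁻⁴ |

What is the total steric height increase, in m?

Layer 1 at 21 °C → α = 1.9×10⁻⁴ K⁻¹
Layer 2 at 17 °C → α = 1.7×10⁻⁴ K⁻¹
Layer 3 at 8.4 °C → α = 1.1×10⁻⁴ K⁻¹
Layer 4 at 2.1 °C → α = 0.68×10⁻⁴ K⁻¹
Layer 1: 49 × 0.42 × 1.9×10⁻⁴ = 0.0039102 m
Layer 2: 150 × 0.96 × 1.7×10⁻⁴ = 0.02448 m
199–1059 m: 860 × 1.1×10⁻⁴ × 0.68 = 0.064328 m
Layer 4: 0.43 × 0.68×10⁻⁴ × 740 = 0.0216376 m
Δh = 0.0039102 + 0.02448 + 0.064328 + 0.0216376 = 0.1143558 m ≈ 0.114 m

0.114 m of thermosteric rise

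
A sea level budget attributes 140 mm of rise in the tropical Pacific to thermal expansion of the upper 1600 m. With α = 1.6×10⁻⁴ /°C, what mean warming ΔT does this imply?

about 0.547 °C

ΔT = Δh/(αH) = 0.14 / (1.6×10⁻⁴ × 1600) ≈ 0.5469 °C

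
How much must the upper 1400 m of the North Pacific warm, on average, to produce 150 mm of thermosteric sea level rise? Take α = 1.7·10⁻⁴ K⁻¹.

ΔT = Δh/(αH) = 0.15 / (1.7×10⁻⁴ × 1400) ≈ 0.6303 K

ΔT ≈ 0.630 K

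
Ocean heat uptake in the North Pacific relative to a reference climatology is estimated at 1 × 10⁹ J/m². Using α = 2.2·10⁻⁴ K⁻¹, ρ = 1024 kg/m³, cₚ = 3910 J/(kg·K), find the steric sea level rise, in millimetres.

Δh = αQ/(ρcₚ) = 2.2×10⁻⁴ × 1×10⁹ / (1024 × 3910) ≈ 0.054947 m

55 mm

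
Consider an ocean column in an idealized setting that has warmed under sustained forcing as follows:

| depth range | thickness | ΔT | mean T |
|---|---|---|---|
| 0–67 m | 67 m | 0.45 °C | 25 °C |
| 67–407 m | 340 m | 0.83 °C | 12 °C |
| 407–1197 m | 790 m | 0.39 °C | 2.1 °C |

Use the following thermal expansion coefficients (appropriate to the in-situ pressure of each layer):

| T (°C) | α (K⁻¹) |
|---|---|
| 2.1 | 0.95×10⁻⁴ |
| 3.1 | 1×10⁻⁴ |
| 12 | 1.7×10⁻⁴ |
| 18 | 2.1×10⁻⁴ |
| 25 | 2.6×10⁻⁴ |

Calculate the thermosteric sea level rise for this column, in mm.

Δh ≈ 85 mm

Layer 1 at 25 °C → α = 2.6×10⁻⁴ K⁻¹
Layer 2 at 12 °C → α = 1.7×10⁻⁴ K⁻¹
Layer 3 at 2.1 °C → α = 0.95×10⁻⁴ K⁻¹
0–67 m: 67 × 2.6×10⁻⁴ × 0.45 = 0.007839 m
67–407 m: 1.7×10⁻⁴ × 340 × 0.83 = 0.047974 m
Layer 3: 0.95×10⁻⁴ × 0.39 × 790 = 0.0292695 m
Δh = 0.007839 + 0.047974 + 0.0292695 = 0.0850825 m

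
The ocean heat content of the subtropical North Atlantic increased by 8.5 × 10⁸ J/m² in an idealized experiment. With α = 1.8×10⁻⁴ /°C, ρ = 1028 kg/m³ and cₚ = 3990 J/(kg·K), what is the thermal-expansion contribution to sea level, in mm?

37 mm

Δh = αQ/(ρcₚ) = 1.8×10⁻⁴ × 8.5×10⁸ / (1028 × 3990) ≈ 0.037301 m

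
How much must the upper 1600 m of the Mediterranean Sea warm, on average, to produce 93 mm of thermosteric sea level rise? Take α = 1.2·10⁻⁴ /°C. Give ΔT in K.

ΔT ≈ 0.48 K

ΔT = Δh/(αH) = 0.093 / (1.2×10⁻⁴ × 1600) ≈ 0.4844 K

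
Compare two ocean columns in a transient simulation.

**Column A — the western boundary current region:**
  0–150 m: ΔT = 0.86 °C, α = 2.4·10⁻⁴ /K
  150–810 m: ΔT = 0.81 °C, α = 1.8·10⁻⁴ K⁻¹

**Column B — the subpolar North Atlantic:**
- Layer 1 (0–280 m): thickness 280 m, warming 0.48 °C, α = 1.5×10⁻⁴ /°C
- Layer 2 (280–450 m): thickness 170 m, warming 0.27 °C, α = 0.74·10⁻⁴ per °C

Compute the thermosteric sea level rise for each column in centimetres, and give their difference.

Δh_A ≈ 12.7 cm, Δh_B ≈ 2.36 cm; difference ≈ 10.4 cm

A Layer 1: 2.4×10⁻⁴ × 0.86 × 150 = 0.03096 m
A 150–810 m: 1.8×10⁻⁴ × 660 × 0.81 = 0.096228 m
A total: 0.127188 m
B 280 × 1.5×10⁻⁴ × 0.48 = 0.02016 m
B 280–450 m: 0.74×10⁻⁴ × 0.27 × 170 = 0.0033966 m
B total: 0.0235566 m
Difference: 0.127188 − 0.0235566 = 0.1036314 m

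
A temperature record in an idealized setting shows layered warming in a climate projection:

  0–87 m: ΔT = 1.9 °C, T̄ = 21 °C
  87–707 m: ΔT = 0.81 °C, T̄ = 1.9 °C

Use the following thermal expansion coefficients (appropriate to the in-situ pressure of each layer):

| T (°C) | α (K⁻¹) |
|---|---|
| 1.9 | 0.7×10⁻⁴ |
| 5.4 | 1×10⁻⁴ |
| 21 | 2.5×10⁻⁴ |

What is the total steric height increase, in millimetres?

76.5 mm of thermosteric rise

Layer 1 at 21 °C → α = 2.5×10⁻⁴ K⁻¹
Layer 2 at 1.9 °C → α = 0.7×10⁻⁴ K⁻¹
87 × 1.9 × 2.5×10⁻⁴ = 0.041325 m
Layer 2: 620 × 0.81 × 0.7×10⁻⁴ = 0.035154 m
Δh = 0.041325 + 0.035154 = 0.076479 m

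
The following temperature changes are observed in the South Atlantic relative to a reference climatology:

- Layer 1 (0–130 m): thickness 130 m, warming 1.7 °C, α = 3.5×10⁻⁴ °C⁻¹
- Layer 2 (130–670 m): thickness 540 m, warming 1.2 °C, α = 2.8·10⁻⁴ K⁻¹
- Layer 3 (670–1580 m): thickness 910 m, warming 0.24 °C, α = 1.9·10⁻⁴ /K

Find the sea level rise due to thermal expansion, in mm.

1.7 × 3.5×10⁻⁴ × 130 = 0.07735 m
Layer 2: 2.8×10⁻⁴ × 540 × 1.2 = 0.18144 m
0.24 × 910 × 1.9×10⁻⁴ = 0.041496 m
Δh = 0.07735 + 0.18144 + 0.041496 = 0.300286 m

about 300 mm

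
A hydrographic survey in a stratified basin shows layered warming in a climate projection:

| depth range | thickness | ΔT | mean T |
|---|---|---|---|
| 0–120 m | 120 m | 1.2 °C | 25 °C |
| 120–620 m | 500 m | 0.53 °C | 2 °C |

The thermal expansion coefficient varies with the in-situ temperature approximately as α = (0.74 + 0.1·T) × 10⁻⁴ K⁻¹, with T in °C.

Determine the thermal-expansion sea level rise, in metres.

Layer 1: α = (0.74 + 0.1×25)×10⁻⁴ = 3.24×10⁻⁴ K⁻¹
Layer 2: α = (0.74 + 0.1×2)×10⁻⁴ = 0.94×10⁻⁴ K⁻¹
120 × 1.2 × 3.24×10⁻⁴ = 0.046656 m
Layer 2: 0.53 × 0.94×10⁻⁴ × 500 = 0.02491 m
Δh = 0.046656 + 0.02491 = 0.071566 m

0.072 m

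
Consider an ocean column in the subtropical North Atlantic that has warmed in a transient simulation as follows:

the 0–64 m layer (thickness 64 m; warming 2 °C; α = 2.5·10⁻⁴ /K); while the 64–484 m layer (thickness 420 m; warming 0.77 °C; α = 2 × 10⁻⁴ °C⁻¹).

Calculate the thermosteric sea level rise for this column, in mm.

2.5×10⁻⁴ × 64 × 2 = 0.03200 m
420 × 0.77 × 2×10⁻⁴ = 0.06468 m
Δh = 0.03200 + 0.06468 = 0.09668 m

96.7 mm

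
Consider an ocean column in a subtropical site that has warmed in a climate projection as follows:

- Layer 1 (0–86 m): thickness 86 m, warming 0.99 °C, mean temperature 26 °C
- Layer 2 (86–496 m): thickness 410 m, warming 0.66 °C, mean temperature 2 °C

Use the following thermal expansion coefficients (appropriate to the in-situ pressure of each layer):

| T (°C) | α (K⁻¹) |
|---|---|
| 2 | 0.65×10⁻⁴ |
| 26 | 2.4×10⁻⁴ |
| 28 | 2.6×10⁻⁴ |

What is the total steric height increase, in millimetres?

Layer 1 at 26 °C → α = 2.4×10⁻⁴ K⁻¹
Layer 2 at 2 °C → α = 0.65×10⁻⁴ K⁻¹
2.4×10⁻⁴ × 0.99 × 86 = 0.0204336 m
Layer 2: 410 × 0.66 × 0.65×10⁻⁴ = 0.017589 m
Δh = 0.0204336 + 0.017589 = 0.0380226 m ≈ 38 mm

38 mm of thermosteric rise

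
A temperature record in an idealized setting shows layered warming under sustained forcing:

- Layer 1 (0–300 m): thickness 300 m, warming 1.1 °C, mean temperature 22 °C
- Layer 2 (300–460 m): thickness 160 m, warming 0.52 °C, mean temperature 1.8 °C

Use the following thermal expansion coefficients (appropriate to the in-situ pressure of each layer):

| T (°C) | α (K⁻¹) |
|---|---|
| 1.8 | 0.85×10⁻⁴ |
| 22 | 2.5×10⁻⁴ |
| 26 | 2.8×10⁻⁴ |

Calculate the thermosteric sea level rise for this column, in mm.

89.6 mm of thermosteric rise

Layer 1 at 22 °C → α = 2.5×10⁻⁴ K⁻¹
Layer 2 at 1.8 °C → α = 0.85×10⁻⁴ K⁻¹
Layer 1: 2.5×10⁻⁴ × 300 × 1.1 = 0.08250 m
0.52 × 0.85×10⁻⁴ × 160 = 0.007072 m
Δh = 0.08250 + 0.007072 = 0.089572 m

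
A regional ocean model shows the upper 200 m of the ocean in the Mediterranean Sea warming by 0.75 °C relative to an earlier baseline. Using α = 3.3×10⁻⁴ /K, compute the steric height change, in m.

Δh ≈ 0.0495 m

Δh = αΔT·H = 3.3×10⁻⁴ × 0.75 × 200 = 0.04950 m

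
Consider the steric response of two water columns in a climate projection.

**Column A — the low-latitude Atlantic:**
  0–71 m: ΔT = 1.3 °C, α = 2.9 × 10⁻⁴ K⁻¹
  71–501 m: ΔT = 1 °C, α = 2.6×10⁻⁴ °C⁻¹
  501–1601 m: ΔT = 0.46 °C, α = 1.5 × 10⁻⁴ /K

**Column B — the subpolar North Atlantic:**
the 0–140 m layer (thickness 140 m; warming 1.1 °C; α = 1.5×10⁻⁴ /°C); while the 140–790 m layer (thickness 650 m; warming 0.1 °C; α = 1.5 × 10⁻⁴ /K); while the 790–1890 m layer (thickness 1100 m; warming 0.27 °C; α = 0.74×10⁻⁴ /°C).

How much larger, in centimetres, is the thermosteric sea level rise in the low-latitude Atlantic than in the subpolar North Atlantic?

Δh_A − Δh_B ≈ 16.0 cm

A 0–71 m: 2.9×10⁻⁴ × 71 × 1.3 = 0.026767 m
A Layer 2: 2.6×10⁻⁴ × 430 × 1 = 0.11180 m
A 1100 × 0.46 × 1.5×10⁻⁴ = 0.07590 m
A total: 0.214467 m
B Layer 1: 1.5×10⁻⁴ × 1.1 × 140 = 0.02310 m
B Layer 2: 650 × 1.5×10⁻⁴ × 0.1 = 0.00975 m
B 790–1890 m: 1100 × 0.27 × 0.74×10⁻⁴ = 0.021978 m
B total: 0.054828 m
Difference: 0.214467 − 0.054828 = 0.159639 m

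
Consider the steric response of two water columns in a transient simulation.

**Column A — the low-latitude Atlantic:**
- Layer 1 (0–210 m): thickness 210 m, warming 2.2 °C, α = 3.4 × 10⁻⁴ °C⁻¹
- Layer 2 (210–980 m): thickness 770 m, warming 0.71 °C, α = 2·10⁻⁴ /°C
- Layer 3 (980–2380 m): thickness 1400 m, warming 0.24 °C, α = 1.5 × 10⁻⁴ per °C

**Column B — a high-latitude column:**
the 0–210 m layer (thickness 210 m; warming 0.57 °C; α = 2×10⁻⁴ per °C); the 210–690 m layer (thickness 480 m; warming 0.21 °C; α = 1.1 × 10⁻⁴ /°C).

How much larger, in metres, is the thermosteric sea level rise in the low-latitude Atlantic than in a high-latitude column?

A 210 × 2.2 × 3.4×10⁻⁴ = 0.15708 m
A 210–980 m: 2×10⁻⁴ × 0.71 × 770 = 0.10934 m
A 980–2380 m: 0.24 × 1400 × 1.5×10⁻⁴ = 0.05040 m
A total: 0.31682 m
B 0.57 × 210 × 2×10⁻⁴ = 0.02394 m
B 210–690 m: 1.1×10⁻⁴ × 0.21 × 480 = 0.011088 m
B total: 0.035028 m
Difference: 0.31682 − 0.035028 = 0.281792 m

Δh_A − Δh_B ≈ 0.28 m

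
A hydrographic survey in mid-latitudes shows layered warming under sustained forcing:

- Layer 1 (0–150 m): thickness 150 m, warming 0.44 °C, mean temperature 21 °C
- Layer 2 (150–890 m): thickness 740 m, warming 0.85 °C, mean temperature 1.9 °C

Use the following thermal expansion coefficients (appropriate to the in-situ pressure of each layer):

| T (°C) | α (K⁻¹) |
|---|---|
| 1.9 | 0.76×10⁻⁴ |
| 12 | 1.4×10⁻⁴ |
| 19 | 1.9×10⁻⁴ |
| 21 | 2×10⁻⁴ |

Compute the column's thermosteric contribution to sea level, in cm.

6.10 cm of thermosteric rise

Layer 1 at 21 °C → α = 2×10⁻⁴ K⁻¹
Layer 2 at 1.9 °C → α = 0.76×10⁻⁴ K⁻¹
0–150 m: 150 × 0.44 × 2×10⁻⁴ = 0.01320 m
Layer 2: 0.85 × 0.76×10⁻⁴ × 740 = 0.047804 m
Δh = 0.01320 + 0.047804 = 0.061004 m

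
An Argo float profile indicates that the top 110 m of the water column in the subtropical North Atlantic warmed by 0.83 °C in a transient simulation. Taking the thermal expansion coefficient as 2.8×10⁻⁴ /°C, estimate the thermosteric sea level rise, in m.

Δh = αΔT·H = 2.8×10⁻⁴ × 0.83 × 110 = 0.025564 m

0.0256 m of thermosteric rise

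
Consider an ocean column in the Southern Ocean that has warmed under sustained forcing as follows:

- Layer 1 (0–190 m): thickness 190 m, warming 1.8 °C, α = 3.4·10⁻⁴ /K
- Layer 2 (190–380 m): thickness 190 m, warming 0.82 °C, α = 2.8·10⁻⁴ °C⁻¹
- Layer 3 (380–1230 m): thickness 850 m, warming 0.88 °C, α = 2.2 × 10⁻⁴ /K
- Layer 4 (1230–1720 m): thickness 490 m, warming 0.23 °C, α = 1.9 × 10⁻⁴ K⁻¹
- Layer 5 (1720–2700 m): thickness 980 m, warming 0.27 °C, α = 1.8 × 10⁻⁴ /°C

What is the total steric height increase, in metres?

0–190 m: 190 × 1.8 × 3.4×10⁻⁴ = 0.11628 m
0.82 × 2.8×10⁻⁴ × 190 = 0.043624 m
2.2×10⁻⁴ × 850 × 0.88 = 0.16456 m
1.9×10⁻⁴ × 490 × 0.23 = 0.021413 m
Layer 5: 1.8×10⁻⁴ × 980 × 0.27 = 0.047628 m
Δh = 0.11628 + 0.043624 + 0.16456 + 0.021413 + 0.047628 = 0.393505 m ≈ 0.39 m

Δh = 0.39 m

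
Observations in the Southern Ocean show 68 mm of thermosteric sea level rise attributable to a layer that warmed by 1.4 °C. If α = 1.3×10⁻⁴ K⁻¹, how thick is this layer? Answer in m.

H = Δh/(αΔT) = 0.068 / (1.3×10⁻⁴ × 1.4) ≈ 373.6 m

about 374 m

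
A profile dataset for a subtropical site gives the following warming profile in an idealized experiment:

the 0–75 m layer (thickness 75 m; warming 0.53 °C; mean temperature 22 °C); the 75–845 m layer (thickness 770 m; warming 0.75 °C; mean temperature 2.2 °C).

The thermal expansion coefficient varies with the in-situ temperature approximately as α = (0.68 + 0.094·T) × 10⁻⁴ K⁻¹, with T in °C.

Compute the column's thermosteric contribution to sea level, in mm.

Δh = 62.1 mm

Layer 1: α = (0.68 + 0.094×22)×10⁻⁴ = 2.748×10⁻⁴ K⁻¹
Layer 2: α = (0.68 + 0.094×2.2)×10⁻⁴ = 0.8868×10⁻⁴ K⁻¹
0.53 × 2.748×10⁻⁴ × 75 = 0.0109233 m
Layer 2: 0.8868×10⁻⁴ × 770 × 0.75 = 0.0512127 m
Δh = 0.0109233 + 0.0512127 = 0.062136 m ≈ 62.1 mm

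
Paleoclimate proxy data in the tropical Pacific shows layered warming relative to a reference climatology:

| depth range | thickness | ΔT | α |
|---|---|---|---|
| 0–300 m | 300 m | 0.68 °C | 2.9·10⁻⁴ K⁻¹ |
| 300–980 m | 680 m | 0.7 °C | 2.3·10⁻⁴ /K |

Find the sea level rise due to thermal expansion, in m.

about 0.169 m

0–300 m: 300 × 0.68 × 2.9×10⁻⁴ = 0.05916 m
300–980 m: 680 × 2.3×10⁻⁴ × 0.7 = 0.10948 m
Δh = 0.05916 + 0.10948 = 0.16864 m ≈ 0.169 m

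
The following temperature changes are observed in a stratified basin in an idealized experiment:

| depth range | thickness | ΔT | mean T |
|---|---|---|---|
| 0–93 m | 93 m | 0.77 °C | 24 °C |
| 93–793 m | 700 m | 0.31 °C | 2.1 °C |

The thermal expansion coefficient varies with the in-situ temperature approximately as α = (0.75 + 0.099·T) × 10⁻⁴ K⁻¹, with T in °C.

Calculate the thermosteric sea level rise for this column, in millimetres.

Δh = 43 mm

Layer 1: α = (0.75 + 0.099×24)×10⁻⁴ = 3.126×10⁻⁴ K⁻¹
Layer 2: α = (0.75 + 0.099×2.1)×10⁻⁴ = 0.9579×10⁻⁴ K⁻¹
0.77 × 93 × 3.126×10⁻⁴ = 0.022385286 m
93–793 m: 0.9579×10⁻⁴ × 700 × 0.31 = 0.02078643 m
Δh = 0.022385286 + 0.02078643 = 0.043171716 m ≈ 43 mm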